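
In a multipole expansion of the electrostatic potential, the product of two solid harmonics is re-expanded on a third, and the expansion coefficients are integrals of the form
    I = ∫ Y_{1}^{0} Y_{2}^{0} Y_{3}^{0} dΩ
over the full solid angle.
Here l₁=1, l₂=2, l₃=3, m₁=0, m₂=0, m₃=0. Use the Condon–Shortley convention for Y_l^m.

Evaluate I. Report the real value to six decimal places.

m-sum 0 ✓  L=6 even ✓  1≤3≤3 ✓
Π(2lᵢ+1) = 3×5×7 = 105
triangle coeff Δ(1,2,3) = 1/105
Σ_t [0,0]: t=0:+1/4 = 1/4
(3j)²=3/35 [(1 2 3; 0 0 0)], sign=-1
(m-triple is (0,0,0) — same symbol as above.)
⇒ 4πI² = 27/35
I = (+1)√(27/35/(4π)) = 0.24776670

0.247767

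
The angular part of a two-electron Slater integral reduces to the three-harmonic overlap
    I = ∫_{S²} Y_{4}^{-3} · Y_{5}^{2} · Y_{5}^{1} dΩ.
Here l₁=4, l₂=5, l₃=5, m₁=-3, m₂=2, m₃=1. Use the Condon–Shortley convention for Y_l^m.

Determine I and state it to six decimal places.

-0.048522

Rules hold: Σm=0, L=14 even, 1≤5≤9.
N = 9·11·11 = 1089
Δ = 4!·4!·6!/15! = 1/3153150
Racah Σ t=0..4: t=0:+1/69120 t=1:−1/1728 t=2:+1/576 t=3:−1/1728 t=4:+1/69120 = 7/11520
⇒ 3j(4 5 5; 0 0 0)² = 2/143, sgn -1
Racah Σ t=3..4: t=3:−1/6912 t=4:+1/5184 = 1/20736
⇒ 3j(4 5 5; -3 2 1)² = 5/2574, sgn +1
4πI² = N·(3j₀)²·(3jₘ)² = 5/169
I = -1·√(0.0295858/4π) = -0.04852178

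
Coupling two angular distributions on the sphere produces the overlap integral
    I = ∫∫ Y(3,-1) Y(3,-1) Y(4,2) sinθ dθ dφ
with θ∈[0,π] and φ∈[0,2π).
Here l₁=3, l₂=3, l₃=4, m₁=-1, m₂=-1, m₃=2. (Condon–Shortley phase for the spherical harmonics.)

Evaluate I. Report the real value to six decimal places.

m-sum 0 ✓  L=10 even ✓  0≤4≤6 ✓
Π(2lᵢ+1) = 7×7×9 = 441
triangle coeff Δ(3,3,4) = 1/34650
Σ_t [0,2]: t=0:+1/72 t=1:−1/16 t=2:+1/72 = -5/144
(3j)²=2/77 [(3 3 4; 0 0 0)], sign=-1
Σ_t [0,2]: t=0:+1/192 t=1:−1/36 t=2:+1/192 = -5/288
(3j)²=20/693 [(3 3 4; -1 -1 2)], sign=-1
⇒ 4πI² = 40/121
I = (+1)√(40/121/(4π)) = 0.16219310

0.162193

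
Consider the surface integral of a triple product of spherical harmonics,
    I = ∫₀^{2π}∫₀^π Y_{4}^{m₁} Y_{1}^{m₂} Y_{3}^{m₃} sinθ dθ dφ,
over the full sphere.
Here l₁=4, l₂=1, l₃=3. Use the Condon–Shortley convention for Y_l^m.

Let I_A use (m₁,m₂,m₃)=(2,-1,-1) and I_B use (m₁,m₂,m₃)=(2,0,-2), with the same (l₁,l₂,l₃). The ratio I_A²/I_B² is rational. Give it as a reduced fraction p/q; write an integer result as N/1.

5/4

Same 4,1,3: normalisation and zero-m 3j drop out of the ratio.
A: Δ: 2! 6! 0! / 9! → 1/252; sum: t=0:+1/96 = 1/96; 3j²(4 1 3; 2 -1 -1) = Δ·Π!·Σ² = 5/84  (sign +1)
B: Δ: 2! 6! 0! / 9! → 1/252; sum: t=1:−1/120 = -1/120; 3j²(4 1 3; 2 0 -2) = Δ·Π!·Σ² = 1/21  (sign +1)
I_A²/I_B² = (5/84)/(1/21) = 5/4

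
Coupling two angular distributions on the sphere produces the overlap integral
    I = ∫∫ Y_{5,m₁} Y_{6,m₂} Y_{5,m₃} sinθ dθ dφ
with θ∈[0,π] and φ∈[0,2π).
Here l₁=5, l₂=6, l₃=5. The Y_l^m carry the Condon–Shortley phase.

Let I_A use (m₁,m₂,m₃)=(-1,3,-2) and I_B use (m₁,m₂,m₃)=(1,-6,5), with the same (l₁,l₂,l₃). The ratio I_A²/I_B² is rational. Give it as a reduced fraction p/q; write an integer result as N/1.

6/11

Same 5,6,5: normalisation and zero-m 3j drop out of the ratio.
A: Δ: 6! 4! 6! / 17! → 1/28588560; sum: t=3:−1/155520 t=4:+1/23040 t=5:−1/34560 t=6:+1/622080 = 1/103680; 3j²(5 6 5; -1 3 -2) = Δ·Π!·Σ² = 9/2431  (sign -1)
B: Δ: 6! 4! 6! / 17! → 1/28588560; sum: t=0:+1/12441600 = 1/12441600; 3j²(5 6 5; 1 -6 5) = Δ·Π!·Σ² = 3/442  (sign +1)
I_A²/I_B² = (9/2431)/(3/442) = 6/11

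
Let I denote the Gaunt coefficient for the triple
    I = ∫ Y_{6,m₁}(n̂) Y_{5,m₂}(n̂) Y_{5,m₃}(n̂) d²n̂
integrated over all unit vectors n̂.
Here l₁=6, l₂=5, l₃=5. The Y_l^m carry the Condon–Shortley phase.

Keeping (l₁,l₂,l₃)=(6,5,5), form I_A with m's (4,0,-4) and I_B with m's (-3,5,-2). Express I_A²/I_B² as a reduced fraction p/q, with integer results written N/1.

l's match ⇒ only the (l;m) 3-j factors differ between A and B.
A: triangle coeff Δ(6,5,5) = 1/28588560; Σ_t [1,2]: t=1:−1/345600 t=2:+1/207360 = 1/518400; (3j)²=12/2431 [(6 5 5; 4 0 -4)], sign=-1
B: triangle coeff Δ(6,5,5) = 1/28588560; Σ_t [6,6]: t=6:+1/622080 = 1/622080; (3j)²=105/4862 [(6 5 5; -3 5 -2)], sign=-1
I_A²/I_B² = (12/2431)/(105/4862) = 8/35

8/35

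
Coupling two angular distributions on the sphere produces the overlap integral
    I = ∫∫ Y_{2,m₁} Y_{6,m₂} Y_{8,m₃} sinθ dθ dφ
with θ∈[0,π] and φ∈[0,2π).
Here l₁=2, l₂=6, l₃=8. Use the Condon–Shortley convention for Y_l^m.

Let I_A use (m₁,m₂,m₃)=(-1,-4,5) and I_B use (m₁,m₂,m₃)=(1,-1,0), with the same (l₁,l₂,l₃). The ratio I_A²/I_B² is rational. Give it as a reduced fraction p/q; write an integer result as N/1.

Shared (l₁,l₂,l₃)=(2,6,8): N and (l;000)² cancel in I_A²/I_B².
A: Δ = 0!·4!·12!/17! = 1/30940; Racah Σ t=0..0: t=0:+1/43545600 = 1/43545600; ⇒ 3j(2 6 8; -1 -4 5)² = 33/1190, sgn -1
B: Δ = 0!·4!·12!/17! = 1/30940; Racah Σ t=0..0: t=0:+1/3628800 = 1/3628800; ⇒ 3j(2 6 8; 1 -1 0)² = 16/1105, sgn +1
I_A²/I_B² = (33/1190)/(16/1105) = 429/224

429/224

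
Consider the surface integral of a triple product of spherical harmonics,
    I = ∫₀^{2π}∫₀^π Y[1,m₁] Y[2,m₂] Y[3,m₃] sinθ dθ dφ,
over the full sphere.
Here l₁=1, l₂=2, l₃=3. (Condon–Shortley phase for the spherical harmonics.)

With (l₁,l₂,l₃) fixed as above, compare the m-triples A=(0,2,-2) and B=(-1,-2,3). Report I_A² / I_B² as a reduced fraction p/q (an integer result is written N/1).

Shared (l₁,l₂,l₃)=(1,2,3): N and (l;000)² cancel in I_A²/I_B².
A: Δ = 0!·2!·4!/7! = 1/105; Racah Σ t=0..0: t=0:+1/24 = 1/24; ⇒ 3j(1 2 3; 0 2 -2)² = 1/21, sgn -1
B: Δ = 0!·2!·4!/7! = 1/105; Racah Σ t=0..0: t=0:+1/48 = 1/48; ⇒ 3j(1 2 3; -1 -2 3)² = 1/7, sgn +1
I_A²/I_B² = (1/21)/(1/7) = 1/3

1/3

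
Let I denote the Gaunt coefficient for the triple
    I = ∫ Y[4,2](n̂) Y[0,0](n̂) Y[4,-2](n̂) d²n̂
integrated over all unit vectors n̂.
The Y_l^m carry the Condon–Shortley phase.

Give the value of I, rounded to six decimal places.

0.282095

Checks pass: Σm=0; 8 even; l₃=4∈[4,4].
(2·4+1)(2·0+1)(2·4+1) = 81
Δ: 0! 8! 0! / 9! → 1/9
sum: t=0:+1/576 = 1/576
3j²(4 0 4; 0 0 0) = Δ·Π!·Σ² = 1/9  (sign +1)
sum: t=0:+1/1440 = 1/1440
3j²(4 0 4; 2 0 -2) = Δ·Π!·Σ² = 1/9  (sign +1)
combine: 4πI² = 81·1/9·1/9 = 1/1
take √, sign +1: I = 0.28209479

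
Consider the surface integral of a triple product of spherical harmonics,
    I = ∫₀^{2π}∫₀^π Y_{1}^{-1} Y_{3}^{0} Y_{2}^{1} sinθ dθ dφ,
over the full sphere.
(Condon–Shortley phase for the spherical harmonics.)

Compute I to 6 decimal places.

Rules hold: Σm=0, L=6 even, 2≤2≤4.
N = 3·7·5 = 105
Δ = 2!·0!·4!/7! = 1/105
Racah Σ t=1..1: t=1:−1/4 = -1/4
⇒ 3j(1 3 2; 0 0 0)² = 3/35, sgn -1
Racah Σ t=2..2: t=2:+1/12 = 1/12
⇒ 3j(1 3 2; -1 0 1)² = 1/35, sgn -1
4πI² = N·(3j₀)²·(3jₘ)² = 9/35
I = +1·√(0.257143/4π) = 0.14304817

0.143048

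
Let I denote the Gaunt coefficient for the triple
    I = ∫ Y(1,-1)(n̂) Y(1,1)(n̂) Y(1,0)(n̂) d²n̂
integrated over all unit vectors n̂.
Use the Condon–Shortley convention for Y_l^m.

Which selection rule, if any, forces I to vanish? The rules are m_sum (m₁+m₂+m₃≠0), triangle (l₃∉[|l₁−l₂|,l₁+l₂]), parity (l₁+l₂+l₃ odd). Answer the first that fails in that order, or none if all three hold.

parity

azimuthal sum: -1 + 1 + 0 = 0  ✓
0 ≤ 1 ≤ 2 (triangle on l)  ✓
L = 1 + 1 + 1 = 3 (odd)  ✗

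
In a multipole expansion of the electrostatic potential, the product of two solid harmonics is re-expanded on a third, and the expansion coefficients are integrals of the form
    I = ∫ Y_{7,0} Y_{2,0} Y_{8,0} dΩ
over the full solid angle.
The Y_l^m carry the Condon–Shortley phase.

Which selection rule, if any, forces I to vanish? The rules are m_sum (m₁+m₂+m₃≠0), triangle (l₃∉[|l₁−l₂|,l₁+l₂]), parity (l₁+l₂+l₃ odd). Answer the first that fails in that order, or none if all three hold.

parity

azimuthal sum: 0 + 0 + 0 = 0  ✓
5 ≤ 8 ≤ 9 (triangle on l)  ✓
L = 7 + 2 + 8 = 17 (odd)  ✗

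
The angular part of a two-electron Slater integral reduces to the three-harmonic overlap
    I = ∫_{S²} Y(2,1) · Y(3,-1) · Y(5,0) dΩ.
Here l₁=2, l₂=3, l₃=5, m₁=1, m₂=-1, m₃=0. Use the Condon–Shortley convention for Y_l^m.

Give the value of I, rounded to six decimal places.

m-sum 0 ✓  L=10 even ✓  1≤5≤5 ✓
Π(2lᵢ+1) = 5×7×11 = 385
triangle coeff Δ(2,3,5) = 1/2310
Σ_t [0,0]: t=0:+1/144 = 1/144
(3j)²=10/231 [(2 3 5; 0 0 0)], sign=-1
Σ_t [0,0]: t=0:+1/288 = 1/288
(3j)²=5/231 [(2 3 5; 1 -1 0)], sign=-1
⇒ 4πI² = 250/693
I = (+1)√(250/693/(4π)) = 0.16943318

0.169433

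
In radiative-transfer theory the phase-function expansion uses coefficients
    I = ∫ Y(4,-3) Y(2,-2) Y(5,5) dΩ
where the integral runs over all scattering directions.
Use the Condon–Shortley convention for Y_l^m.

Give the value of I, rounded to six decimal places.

L=11 odd ⇒ parity kills the (l;000) factor ⇒ I = 0

0.000000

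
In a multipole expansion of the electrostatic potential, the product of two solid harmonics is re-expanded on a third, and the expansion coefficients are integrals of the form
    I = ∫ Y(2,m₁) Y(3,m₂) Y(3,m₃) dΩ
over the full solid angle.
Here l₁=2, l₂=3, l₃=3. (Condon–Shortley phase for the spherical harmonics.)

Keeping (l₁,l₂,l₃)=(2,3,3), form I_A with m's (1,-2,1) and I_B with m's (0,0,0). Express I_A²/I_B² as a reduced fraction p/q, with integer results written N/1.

15/16

Shared (l₁,l₂,l₃)=(2,3,3): N and (l;000)² cancel in I_A²/I_B².
A: Δ = 2!·2!·4!/9! = 1/3780; Racah Σ t=0..1: t=0:+1/12 t=1:−1/48 = 1/16; ⇒ 3j(2 3 3; 1 -2 1)² = 1/28, sgn +1
B: Δ = 2!·2!·4!/9! = 1/3780; Racah Σ t=0..2: t=0:+1/24 t=1:−1/4 t=2:+1/24 = -1/6; ⇒ 3j(2 3 3; 0 0 0)² = 4/105, sgn +1
I_A²/I_B² = (1/28)/(4/105) = 15/16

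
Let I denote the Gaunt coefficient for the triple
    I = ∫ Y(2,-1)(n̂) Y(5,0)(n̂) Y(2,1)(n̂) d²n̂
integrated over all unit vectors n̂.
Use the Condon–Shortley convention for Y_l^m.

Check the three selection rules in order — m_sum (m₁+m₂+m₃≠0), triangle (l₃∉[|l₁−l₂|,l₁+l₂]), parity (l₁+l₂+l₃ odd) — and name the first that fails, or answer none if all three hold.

triangle

m₁+m₂+m₃ = -1 + 0 + 1 = 0  ✓
triangle: |2−5|=3 ≤ l₃=2 ≤ 2+5=7  ✗
parity: l₁+l₂+l₃ = 9 is odd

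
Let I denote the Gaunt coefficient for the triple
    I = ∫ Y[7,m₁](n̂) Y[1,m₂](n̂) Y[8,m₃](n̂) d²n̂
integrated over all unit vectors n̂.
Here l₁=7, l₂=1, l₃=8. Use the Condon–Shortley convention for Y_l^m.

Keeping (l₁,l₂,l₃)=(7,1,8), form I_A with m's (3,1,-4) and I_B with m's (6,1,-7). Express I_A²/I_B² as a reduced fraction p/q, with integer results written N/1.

22/35

Shared (l₁,l₂,l₃)=(7,1,8): N and (l;000)² cancel in I_A²/I_B².
A: Δ = 0!·14!·2!/17! = 1/2040; Racah Σ t=0..0: t=0:+1/174182400 = 1/174182400; ⇒ 3j(7 1 8; 3 1 -4)² = 11/340, sgn +1
B: Δ = 0!·14!·2!/17! = 1/2040; Racah Σ t=0..0: t=0:+1/12454041600 = 1/12454041600; ⇒ 3j(7 1 8; 6 1 -7)² = 7/136, sgn -1
I_A²/I_B² = (11/340)/(7/136) = 22/35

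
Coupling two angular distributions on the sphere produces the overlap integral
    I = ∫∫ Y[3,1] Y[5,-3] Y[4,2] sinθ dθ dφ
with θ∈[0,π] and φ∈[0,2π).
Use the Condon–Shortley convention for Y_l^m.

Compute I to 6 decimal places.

Checks pass: Σm=0; 12 even; l₃=4∈[2,8].
(2·3+1)(2·5+1)(2·4+1) = 693
Δ: 4! 2! 6! / 13! → 1/180180
sum: t=1:−1/576 t=2:+1/144 t=3:−1/576 = 1/288
3j²(3 5 4; 0 0 0) = Δ·Π!·Σ² = 20/1001  (sign +1)
sum: t=0:+1/2304 t=1:−1/720 t=2:+1/5760 = -1/1280
3j²(3 5 4; 1 -3 2) = Δ·Π!·Σ² = 27/1430  (sign -1)
combine: 4πI² = 693·20/1001·27/1430 = 486/1859
take √, sign -1: I = -0.14423595

-0.144236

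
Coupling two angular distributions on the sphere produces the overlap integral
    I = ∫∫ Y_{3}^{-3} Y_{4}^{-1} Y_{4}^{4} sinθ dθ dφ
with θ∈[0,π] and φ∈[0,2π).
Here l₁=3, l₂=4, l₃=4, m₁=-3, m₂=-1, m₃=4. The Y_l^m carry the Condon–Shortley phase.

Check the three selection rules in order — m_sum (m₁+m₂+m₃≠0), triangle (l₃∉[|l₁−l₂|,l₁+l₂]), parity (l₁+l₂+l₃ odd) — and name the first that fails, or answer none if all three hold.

m₁+m₂+m₃ = -3 − 1 + 4 = 0  ✓
triangle: |3−4|=1 ≤ l₃=4 ≤ 3+4=7  ✓
parity: l₁+l₂+l₃ = 11 is odd  ✗

parity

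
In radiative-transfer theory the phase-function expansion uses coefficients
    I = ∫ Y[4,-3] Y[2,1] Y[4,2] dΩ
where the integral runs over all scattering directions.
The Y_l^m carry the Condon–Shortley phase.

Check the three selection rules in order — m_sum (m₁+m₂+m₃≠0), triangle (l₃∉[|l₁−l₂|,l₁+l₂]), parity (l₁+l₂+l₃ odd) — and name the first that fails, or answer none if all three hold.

Σmᵢ = 0  ✓
l₃∈[|l₁−l₂|,l₁+l₂]=[2,6], have l₃=4  ✓
Σlᵢ = 10 ⇒ even  ✓

none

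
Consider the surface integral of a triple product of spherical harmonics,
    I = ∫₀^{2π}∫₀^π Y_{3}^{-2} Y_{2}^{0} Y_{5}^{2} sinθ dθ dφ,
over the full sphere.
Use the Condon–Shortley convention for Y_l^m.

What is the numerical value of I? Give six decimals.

0.190188

Checks pass: Σm=0; 10 even; l₃=5∈[1,5].
(2·3+1)(2·2+1)(2·5+1) = 385
Δ: 0! 6! 4! / 11! → 1/2310
sum: t=0:+1/144 = 1/144
3j²(3 2 5; 0 0 0) = Δ·Π!·Σ² = 10/231  (sign -1)
sum: t=0:+1/480 = 1/480
3j²(3 2 5; -2 0 2) = Δ·Π!·Σ² = 3/110  (sign -1)
combine: 4πI² = 385·10/231·3/110 = 5/11
take √, sign +1: I = 0.19018827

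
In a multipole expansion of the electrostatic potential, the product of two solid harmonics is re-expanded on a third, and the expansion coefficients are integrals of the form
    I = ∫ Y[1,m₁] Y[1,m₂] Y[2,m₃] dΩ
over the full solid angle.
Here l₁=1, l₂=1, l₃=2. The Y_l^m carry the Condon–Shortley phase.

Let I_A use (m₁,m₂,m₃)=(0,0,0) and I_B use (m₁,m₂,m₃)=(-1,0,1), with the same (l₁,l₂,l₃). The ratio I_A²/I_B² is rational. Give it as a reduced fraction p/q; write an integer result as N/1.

4/3

Same 1,1,2: normalisation and zero-m 3j drop out of the ratio.
A: Δ: 0! 2! 2! / 5! → 1/30; sum: t=0:+1/1 = 1/1; 3j²(1 1 2; 0 0 0) = Δ·Π!·Σ² = 2/15  (sign +1)
B: Δ: 0! 2! 2! / 5! → 1/30; sum: t=0:+1/2 = 1/2; 3j²(1 1 2; -1 0 1) = Δ·Π!·Σ² = 1/10  (sign -1)
I_A²/I_B² = (2/15)/(1/10) = 4/3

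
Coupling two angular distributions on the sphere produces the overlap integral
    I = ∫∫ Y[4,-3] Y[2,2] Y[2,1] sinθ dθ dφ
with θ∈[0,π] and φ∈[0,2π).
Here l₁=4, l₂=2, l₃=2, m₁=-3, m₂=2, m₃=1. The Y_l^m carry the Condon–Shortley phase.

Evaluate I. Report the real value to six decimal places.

-0.238414

Checks pass: Σm=0; 8 even; l₃=2∈[2,6].
(2·4+1)(2·2+1)(2·2+1) = 225
Δ: 4! 4! 0! / 9! → 1/630
sum: t=2:+1/16 = 1/16
3j²(4 2 2; 0 0 0) = Δ·Π!·Σ² = 2/35  (sign +1)
sum: t=4:+1/144 = 1/144
3j²(4 2 2; -3 2 1) = Δ·Π!·Σ² = 1/18  (sign -1)
combine: 4πI² = 225·2/35·1/18 = 5/7
take √, sign -1: I = -0.23841361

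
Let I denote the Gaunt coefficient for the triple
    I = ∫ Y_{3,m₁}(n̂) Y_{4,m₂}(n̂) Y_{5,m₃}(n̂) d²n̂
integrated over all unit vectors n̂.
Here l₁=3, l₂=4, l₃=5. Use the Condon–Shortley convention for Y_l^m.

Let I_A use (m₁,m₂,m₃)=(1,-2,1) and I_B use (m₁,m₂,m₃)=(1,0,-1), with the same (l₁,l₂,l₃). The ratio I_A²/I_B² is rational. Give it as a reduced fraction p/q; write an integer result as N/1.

Same 3,4,5: normalisation and zero-m 3j drop out of the ratio.
A: Δ: 2! 4! 6! / 13! → 1/180180; sum: t=0:+1/384 t=1:−1/720 t=2:+1/34560 = 43/34560; 3j²(3 4 5; 1 -2 1) = Δ·Π!·Σ² = 1849/180180  (sign +1)
B: Δ: 2! 4! 6! / 13! → 1/180180; sum: t=0:+1/384 t=1:−1/216 t=2:+1/2304 = -11/6912; 3j²(3 4 5; 1 0 -1) = Δ·Π!·Σ² = 11/1638  (sign -1)
I_A²/I_B² = (1849/180180)/(11/1638) = 1849/1210

1849/1210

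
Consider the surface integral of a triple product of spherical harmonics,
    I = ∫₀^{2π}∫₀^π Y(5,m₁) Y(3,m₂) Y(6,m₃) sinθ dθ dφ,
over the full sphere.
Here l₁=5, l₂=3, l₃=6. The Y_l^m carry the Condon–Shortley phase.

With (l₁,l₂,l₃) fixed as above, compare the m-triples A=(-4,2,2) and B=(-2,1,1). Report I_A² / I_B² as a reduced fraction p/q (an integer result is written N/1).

3/1

Shared (l₁,l₂,l₃)=(5,3,6): N and (l;000)² cancel in I_A²/I_B².
A: Δ = 2!·8!·4!/15! = 1/675675; Racah Σ t=1..2: t=1:−1/967680 t=2:+1/60480 = 1/64512; ⇒ 3j(5 3 6; -4 2 2)² = 15/1001, sgn +1
B: Δ = 2!·8!·4!/15! = 1/675675; Racah Σ t=0..2: t=0:+1/241920 t=1:−1/8640 t=2:+1/5760 = 1/16128; ⇒ 3j(5 3 6; -2 1 1)² = 5/1001, sgn -1
I_A²/I_B² = (15/1001)/(5/1001) = 3/1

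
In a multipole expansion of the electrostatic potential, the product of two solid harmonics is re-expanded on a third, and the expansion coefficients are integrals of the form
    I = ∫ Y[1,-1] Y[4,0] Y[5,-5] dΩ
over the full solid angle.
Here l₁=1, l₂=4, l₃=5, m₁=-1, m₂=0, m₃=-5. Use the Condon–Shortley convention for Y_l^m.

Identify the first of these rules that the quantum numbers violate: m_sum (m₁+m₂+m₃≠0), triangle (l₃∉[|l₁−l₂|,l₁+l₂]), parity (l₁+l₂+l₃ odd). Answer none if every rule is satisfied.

m_sum

m₁+m₂+m₃ = -1 + 0 − 5 = -6  ✗
triangle: |1−4|=3 ≤ l₃=5 ≤ 1+4=5
parity: l₁+l₂+l₃ = 10 is even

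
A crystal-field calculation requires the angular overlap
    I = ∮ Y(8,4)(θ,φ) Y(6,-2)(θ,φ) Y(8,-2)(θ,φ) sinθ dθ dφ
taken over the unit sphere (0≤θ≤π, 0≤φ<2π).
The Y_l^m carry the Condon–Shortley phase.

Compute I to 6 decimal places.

Rules hold: Σm=0, L=22 even, 2≤8≤14.
N = 17·13·17 = 3757
Δ = 6!·10!·6!/23! = 1/13742520792
Racah Σ t=0..6: t=0:+1/41803776000 t=1:−1/435456000 t=2:+1/39813120 t=3:−1/18662400 t=4:+1/39813120 t=5:−1/435456000 t=6:+1/41803776000 = -11/1393459200
⇒ 3j(8 6 8; 0 0 0)² = 600/96577, sgn -1
Racah Σ t=0..4: t=0:+1/597196800 t=1:−1/130636800 t=2:+1/185794560 t=3:−1/1567641600 t=4:+1/125411328000 = -11/8957952000
⇒ 3j(8 6 8; 4 -2 -2)² = 308/96577, sgn -1
4πI² = N·(3j₀)²·(3jₘ)² = 184800/2482597
I = +1·√(0.0744382/4π) = 0.07696494

0.076965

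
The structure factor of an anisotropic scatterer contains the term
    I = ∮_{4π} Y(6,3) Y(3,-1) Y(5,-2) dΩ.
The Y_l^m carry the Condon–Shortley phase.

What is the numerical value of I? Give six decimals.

Checks pass: Σm=0; 14 even; l₃=5∈[3,9].
(2·6+1)(2·3+1)(2·5+1) = 1001
Δ: 4! 8! 2! / 15! → 1/675675
sum: t=1:−1/8640 t=2:+1/2304 t=3:−1/8640 = 7/34560
3j²(6 3 5; 0 0 0) = Δ·Π!·Σ² = 7/429  (sign -1)
sum: t=0:+1/34560 t=1:−1/8640 t=2:+1/40320 = -1/16128
3j²(6 3 5; 3 -1 -2) = Δ·Π!·Σ² = 18/1001  (sign +1)
combine: 4πI² = 1001·7/429·18/1001 = 42/143
take √, sign -1: I = -0.15288036

-0.152880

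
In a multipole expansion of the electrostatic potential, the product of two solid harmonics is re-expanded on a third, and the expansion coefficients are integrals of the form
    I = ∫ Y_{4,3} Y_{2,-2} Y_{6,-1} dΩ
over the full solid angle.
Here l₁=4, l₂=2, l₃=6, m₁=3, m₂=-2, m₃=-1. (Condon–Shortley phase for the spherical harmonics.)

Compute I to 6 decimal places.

-0.035563

Rules hold: Σm=0, L=12 even, 2≤6≤6.
N = 9·5·13 = 585
Δ = 0!·8!·4!/13! = 1/6435
Racah Σ t=0..0: t=0:+1/2304 = 1/2304
⇒ 3j(4 2 6; 0 0 0)² = 5/143, sgn +1
Racah Σ t=0..0: t=0:+1/120960 = 1/120960
⇒ 3j(4 2 6; 3 -2 -1)² = 1/1287, sgn -1
4πI² = N·(3j₀)²·(3jₘ)² = 25/1573
I = -1·√(0.0158932/4π) = -0.03556319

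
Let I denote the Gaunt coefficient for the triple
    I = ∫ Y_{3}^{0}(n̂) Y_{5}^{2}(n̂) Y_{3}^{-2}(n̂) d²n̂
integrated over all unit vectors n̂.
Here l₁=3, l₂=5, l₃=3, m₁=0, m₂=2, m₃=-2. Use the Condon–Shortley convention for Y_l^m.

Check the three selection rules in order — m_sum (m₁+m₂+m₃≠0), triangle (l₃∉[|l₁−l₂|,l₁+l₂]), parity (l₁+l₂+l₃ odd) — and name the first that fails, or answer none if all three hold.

Σmᵢ = 0  ✓
l₃∈[|l₁−l₂|,l₁+l₂]=[2,8], have l₃=3  ✓
Σlᵢ = 11 ⇒ odd  ✗

parity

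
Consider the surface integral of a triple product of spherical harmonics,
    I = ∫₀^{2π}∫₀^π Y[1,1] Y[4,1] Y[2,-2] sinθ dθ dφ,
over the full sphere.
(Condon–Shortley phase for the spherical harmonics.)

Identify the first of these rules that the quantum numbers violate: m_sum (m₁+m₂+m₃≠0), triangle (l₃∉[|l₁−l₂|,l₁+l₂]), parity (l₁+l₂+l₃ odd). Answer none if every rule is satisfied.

triangle

Σmᵢ = 0  ✓
l₃∈[|l₁−l₂|,l₁+l₂]=[3,5], have l₃=2  ✗
Σlᵢ = 7 ⇒ odd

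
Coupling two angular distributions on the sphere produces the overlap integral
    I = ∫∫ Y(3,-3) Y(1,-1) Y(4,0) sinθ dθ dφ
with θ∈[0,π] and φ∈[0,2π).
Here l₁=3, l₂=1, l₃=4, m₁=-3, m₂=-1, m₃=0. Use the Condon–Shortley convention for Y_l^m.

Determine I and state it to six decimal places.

0.000000

-3 − 1 + 0 = -4 ≠ 0: azimuthal integral kills it; I = 0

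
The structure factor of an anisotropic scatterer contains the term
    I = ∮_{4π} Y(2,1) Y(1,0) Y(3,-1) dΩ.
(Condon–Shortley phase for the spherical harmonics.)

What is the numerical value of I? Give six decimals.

-0.233597

Rules hold: Σm=0, L=6 even, 1≤3≤3.
N = 5·3·7 = 105
Δ = 0!·4!·2!/7! = 1/105
Racah Σ t=0..0: t=0:+1/4 = 1/4
⇒ 3j(2 1 3; 0 0 0)² = 3/35, sgn -1
Racah Σ t=0..0: t=0:+1/6 = 1/6
⇒ 3j(2 1 3; 1 0 -1)² = 8/105, sgn +1
4πI² = N·(3j₀)²·(3jₘ)² = 24/35
I = -1·√(0.685714/4π) = -0.23359668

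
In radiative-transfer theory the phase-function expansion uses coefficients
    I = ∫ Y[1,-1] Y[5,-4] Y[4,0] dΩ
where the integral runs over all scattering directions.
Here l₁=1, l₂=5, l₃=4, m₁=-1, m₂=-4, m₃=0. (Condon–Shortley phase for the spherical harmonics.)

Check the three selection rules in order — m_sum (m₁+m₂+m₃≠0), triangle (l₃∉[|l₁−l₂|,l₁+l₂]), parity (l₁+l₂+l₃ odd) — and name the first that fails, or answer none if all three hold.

m_sum

Σmᵢ = -5  ✗
l₃∈[|l₁−l₂|,l₁+l₂]=[4,6], have l₃=4
Σlᵢ = 10 ⇒ even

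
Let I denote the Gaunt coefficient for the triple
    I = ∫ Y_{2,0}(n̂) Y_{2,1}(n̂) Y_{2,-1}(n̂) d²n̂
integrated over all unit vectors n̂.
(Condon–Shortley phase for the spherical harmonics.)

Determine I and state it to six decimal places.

-0.090112

Checks pass: Σm=0; 6 even; l₃=2∈[0,4].
(2·2+1)(2·2+1)(2·2+1) = 125
Δ: 2! 2! 2! / 7! → 1/630
sum: t=0:+1/8 t=1:−1/1 t=2:+1/8 = -3/4
3j²(2 2 2; 0 0 0) = Δ·Π!·Σ² = 2/35  (sign -1)
sum: t=1:−1/2 t=2:+1/4 = -1/4
3j²(2 2 2; 0 1 -1) = Δ·Π!·Σ² = 1/70  (sign +1)
combine: 4πI² = 125·2/35·1/70 = 5/49
take √, sign -1: I = -0.09011188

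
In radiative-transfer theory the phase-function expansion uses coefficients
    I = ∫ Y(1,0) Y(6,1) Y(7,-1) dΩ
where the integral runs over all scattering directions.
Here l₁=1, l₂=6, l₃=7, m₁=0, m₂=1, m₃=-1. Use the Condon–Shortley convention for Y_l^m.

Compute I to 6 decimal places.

m-sum 0 ✓  L=14 even ✓  5≤7≤7 ✓
Π(2lᵢ+1) = 3×13×15 = 585
triangle coeff Δ(1,6,7) = 1/1365
Σ_t [0,0]: t=0:+1/518400 = 1/518400
(3j)²=7/195 [(1 6 7; 0 0 0)], sign=-1
Σ_t [0,0]: t=0:+1/604800 = 1/604800
(3j)²=16/455 [(1 6 7; 0 1 -1)], sign=+1
⇒ 4πI² = 48/65
I = (-1)√(48/65/(4π)) = -0.24241473

-0.242415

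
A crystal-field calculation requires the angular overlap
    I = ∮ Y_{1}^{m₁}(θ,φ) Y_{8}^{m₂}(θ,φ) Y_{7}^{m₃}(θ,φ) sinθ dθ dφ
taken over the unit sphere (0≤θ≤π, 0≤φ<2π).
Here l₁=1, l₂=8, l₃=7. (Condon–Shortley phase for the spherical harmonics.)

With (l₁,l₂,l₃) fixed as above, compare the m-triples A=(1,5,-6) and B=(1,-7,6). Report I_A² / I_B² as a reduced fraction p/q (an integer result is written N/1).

Shared (l₁,l₂,l₃)=(1,8,7): N and (l;000)² cancel in I_A²/I_B².
A: Δ = 2!·0!·14!/17! = 1/2040; Racah Σ t=0..0: t=0:+1/12454041600 = 1/12454041600; ⇒ 3j(1 8 7; 1 5 -6)² = 1/680, sgn -1
B: Δ = 2!·0!·14!/17! = 1/2040; Racah Σ t=0..0: t=0:+1/12454041600 = 1/12454041600; ⇒ 3j(1 8 7; 1 -7 6)² = 7/136, sgn -1
I_A²/I_B² = (1/680)/(7/136) = 1/35

1/35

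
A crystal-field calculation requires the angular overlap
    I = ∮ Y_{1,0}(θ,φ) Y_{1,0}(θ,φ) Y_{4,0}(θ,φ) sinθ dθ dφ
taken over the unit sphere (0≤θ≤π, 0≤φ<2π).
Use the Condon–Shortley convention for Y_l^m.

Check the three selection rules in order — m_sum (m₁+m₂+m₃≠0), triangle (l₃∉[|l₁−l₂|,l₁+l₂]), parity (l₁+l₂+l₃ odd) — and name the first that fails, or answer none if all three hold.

triangle

azimuthal sum: 0 + 0 + 0 = 0  ✓
0 ≤ 4 ≤ 2 (triangle on l)  ✗
L = 1 + 1 + 4 = 6 (even)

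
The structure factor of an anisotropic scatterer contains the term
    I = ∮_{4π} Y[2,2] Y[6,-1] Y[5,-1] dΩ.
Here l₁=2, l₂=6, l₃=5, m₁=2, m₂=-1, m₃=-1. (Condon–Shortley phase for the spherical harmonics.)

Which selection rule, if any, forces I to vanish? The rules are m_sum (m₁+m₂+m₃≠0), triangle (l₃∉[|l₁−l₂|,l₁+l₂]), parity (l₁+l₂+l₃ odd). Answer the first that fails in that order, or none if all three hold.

azimuthal sum: 2 − 1 − 1 = 0  ✓
4 ≤ 5 ≤ 8 (triangle on l)  ✓
L = 2 + 6 + 5 = 13 (odd)  ✗

parity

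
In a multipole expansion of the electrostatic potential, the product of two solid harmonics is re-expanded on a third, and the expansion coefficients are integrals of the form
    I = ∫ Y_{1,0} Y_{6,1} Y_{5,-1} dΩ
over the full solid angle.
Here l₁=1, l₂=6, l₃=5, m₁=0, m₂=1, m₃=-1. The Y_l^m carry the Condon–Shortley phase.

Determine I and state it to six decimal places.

-0.241725

m-sum 0 ✓  L=12 even ✓  5≤5≤7 ✓
Π(2lᵢ+1) = 3×13×11 = 429
triangle coeff Δ(1,6,5) = 1/858
Σ_t [1,1]: t=1:−1/14400 = -1/14400
(3j)²=6/143 [(1 6 5; 0 0 0)], sign=+1
Σ_t [1,1]: t=1:−1/17280 = -1/17280
(3j)²=35/858 [(1 6 5; 0 1 -1)], sign=-1
⇒ 4πI² = 105/143
I = (-1)√(105/143/(4π)) = -0.24172507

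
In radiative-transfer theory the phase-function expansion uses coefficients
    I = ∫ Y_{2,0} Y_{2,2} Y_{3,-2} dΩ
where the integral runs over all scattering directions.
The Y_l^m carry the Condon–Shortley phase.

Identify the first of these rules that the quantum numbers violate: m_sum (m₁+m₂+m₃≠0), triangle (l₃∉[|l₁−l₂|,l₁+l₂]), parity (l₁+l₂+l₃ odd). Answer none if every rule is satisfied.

Σmᵢ = 0  ✓
l₃∈[|l₁−l₂|,l₁+l₂]=[0,4], have l₃=3  ✓
Σlᵢ = 7 ⇒ odd  ✗

parity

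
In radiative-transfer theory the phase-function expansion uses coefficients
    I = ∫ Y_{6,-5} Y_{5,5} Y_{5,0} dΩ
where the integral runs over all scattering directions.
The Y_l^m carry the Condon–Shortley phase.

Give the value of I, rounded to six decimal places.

-0.152641

Rules hold: Σm=0, L=16 even, 1≤5≤11.
N = 13·11·11 = 1573
Δ = 6!·6!·4!/17! = 1/28588560
Racah Σ t=1..5: t=1:−1/345600 t=2:+1/13824 t=3:−1/5184 t=4:+1/13824 t=5:−1/345600 = -7/129600
⇒ 3j(6 5 5; 0 0 0)² = 80/7293, sgn +1
Racah Σ t=6..6: t=6:+1/2073600 = 1/2073600
⇒ 3j(6 5 5; -5 5 0)² = 15/884, sgn -1
4πI² = N·(3j₀)²·(3jₘ)² = 1100/3757
I = -1·√(0.292787/4π) = -0.15264086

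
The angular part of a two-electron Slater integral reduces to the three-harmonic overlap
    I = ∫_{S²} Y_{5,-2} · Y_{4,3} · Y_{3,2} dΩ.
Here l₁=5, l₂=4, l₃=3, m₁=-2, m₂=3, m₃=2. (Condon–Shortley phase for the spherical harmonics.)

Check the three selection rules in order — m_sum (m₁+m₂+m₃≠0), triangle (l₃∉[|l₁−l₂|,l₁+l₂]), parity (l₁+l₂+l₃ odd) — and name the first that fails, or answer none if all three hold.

azimuthal sum: -2 + 3 + 2 = 3  ✗
1 ≤ 3 ≤ 9 (triangle on l)
L = 5 + 4 + 3 = 12 (even)

m_sum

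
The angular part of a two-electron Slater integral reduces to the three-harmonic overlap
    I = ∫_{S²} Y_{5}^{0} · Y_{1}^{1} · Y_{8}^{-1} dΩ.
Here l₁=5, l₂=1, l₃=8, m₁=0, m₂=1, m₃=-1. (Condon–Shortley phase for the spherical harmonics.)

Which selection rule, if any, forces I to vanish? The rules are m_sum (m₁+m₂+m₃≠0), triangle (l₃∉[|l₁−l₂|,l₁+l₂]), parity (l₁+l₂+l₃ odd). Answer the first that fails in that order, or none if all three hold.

triangle

azimuthal sum: 0 + 1 − 1 = 0  ✓
4 ≤ 8 ≤ 6 (triangle on l)  ✗
L = 5 + 1 + 8 = 14 (even)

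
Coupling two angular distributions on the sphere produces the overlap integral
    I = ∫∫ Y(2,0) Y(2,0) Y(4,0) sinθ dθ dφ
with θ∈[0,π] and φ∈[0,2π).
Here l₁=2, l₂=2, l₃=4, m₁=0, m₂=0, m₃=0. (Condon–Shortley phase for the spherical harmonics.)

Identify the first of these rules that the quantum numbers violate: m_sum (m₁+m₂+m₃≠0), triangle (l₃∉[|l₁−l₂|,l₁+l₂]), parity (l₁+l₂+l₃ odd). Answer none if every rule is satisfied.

none

azimuthal sum: 0 + 0 + 0 = 0  ✓
0 ≤ 4 ≤ 4 (triangle on l)  ✓
L = 2 + 2 + 4 = 8 (even)  ✓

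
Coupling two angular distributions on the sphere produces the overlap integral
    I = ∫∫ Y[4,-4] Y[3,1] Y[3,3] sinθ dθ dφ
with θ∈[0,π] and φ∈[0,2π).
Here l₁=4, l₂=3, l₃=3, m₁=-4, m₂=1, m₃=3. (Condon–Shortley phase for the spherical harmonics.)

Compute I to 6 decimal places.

-0.166198

Checks pass: Σm=0; 10 even; l₃=3∈[1,7].
(2·4+1)(2·3+1)(2·3+1) = 441
Δ: 4! 4! 2! / 11! → 1/34650
sum: t=1:−1/72 t=2:+1/16 t=3:−1/72 = 5/144
3j²(4 3 3; 0 0 0) = Δ·Π!·Σ² = 2/77  (sign -1)
sum: t=4:+1/1152 = 1/1152
3j²(4 3 3; -4 1 3) = Δ·Π!·Σ² = 1/33  (sign +1)
combine: 4πI² = 441·2/77·1/33 = 42/121
take √, sign -1: I = -0.16619847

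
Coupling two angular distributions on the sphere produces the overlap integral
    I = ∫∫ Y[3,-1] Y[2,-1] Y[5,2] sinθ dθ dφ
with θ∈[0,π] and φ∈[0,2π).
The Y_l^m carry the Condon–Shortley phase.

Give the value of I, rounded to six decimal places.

0.245532

Rules hold: Σm=0, L=10 even, 1≤5≤5.
N = 7·5·11 = 385
Δ = 0!·6!·4!/11! = 1/2310
Racah Σ t=0..0: t=0:+1/144 = 1/144
⇒ 3j(3 2 5; 0 0 0)² = 10/231, sgn -1
Racah Σ t=0..0: t=0:+1/288 = 1/288
⇒ 3j(3 2 5; -1 -1 2)² = 1/22, sgn -1
4πI² = N·(3j₀)²·(3jₘ)² = 25/33
I = +1·√(0.757576/4π) = 0.24553200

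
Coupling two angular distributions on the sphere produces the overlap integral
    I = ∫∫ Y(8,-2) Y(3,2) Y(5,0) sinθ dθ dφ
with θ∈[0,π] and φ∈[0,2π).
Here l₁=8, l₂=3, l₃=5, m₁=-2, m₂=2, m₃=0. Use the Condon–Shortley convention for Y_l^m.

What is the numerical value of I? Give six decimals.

0.163251

Rules hold: Σm=0, L=16 even, 5≤5≤11.
N = 17·7·11 = 1309
Δ = 6!·10!·0!/17! = 1/136136
Racah Σ t=3..3: t=3:−1/518400 = -1/518400
⇒ 3j(8 3 5; 0 0 0)² = 56/2431, sgn +1
Racah Σ t=5..5: t=5:−1/1728000 = -1/1728000
⇒ 3j(8 3 5; -2 2 0)² = 27/2431, sgn +1
4πI² = N·(3j₀)²·(3jₘ)² = 10584/31603
I = +1·√(0.334905/4π) = 0.16325099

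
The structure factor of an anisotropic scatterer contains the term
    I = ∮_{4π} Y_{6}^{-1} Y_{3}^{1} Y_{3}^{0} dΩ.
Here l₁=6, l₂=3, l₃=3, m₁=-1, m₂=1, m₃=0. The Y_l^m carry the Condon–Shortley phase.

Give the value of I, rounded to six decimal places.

-0.221775

Checks pass: Σm=0; 12 even; l₃=3∈[3,9].
(2·6+1)(2·3+1)(2·3+1) = 637
Δ: 6! 6! 0! / 13! → 1/12012
sum: t=3:−1/1296 = -1/1296
3j²(6 3 3; 0 0 0) = Δ·Π!·Σ² = 100/3003  (sign +1)
sum: t=4:+1/1728 = 1/1728
3j²(6 3 3; -1 1 0) = Δ·Π!·Σ² = 25/858  (sign -1)
combine: 4πI² = 637·100/3003·25/858 = 8750/14157
take √, sign -1: I = -0.22177545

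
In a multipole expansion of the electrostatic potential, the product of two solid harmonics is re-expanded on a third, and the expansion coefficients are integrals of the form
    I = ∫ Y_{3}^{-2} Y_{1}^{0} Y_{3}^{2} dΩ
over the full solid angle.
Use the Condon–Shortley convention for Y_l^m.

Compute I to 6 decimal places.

Σlᵢ=7 odd — θ-integrand is odd under cosθ→−cosθ; I=0

0.000000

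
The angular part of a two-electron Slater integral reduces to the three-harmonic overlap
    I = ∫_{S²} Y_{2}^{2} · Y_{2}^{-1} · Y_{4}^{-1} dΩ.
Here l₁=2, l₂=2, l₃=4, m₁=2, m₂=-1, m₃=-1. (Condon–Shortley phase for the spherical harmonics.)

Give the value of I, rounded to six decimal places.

m-sum 0 ✓  L=8 even ✓  0≤4≤4 ✓
Π(2lᵢ+1) = 5×5×9 = 225
triangle coeff Δ(2,2,4) = 1/630
Σ_t [0,0]: t=0:+1/16 = 1/16
(3j)²=2/35 [(2 2 4; 0 0 0)], sign=+1
Σ_t [0,0]: t=0:+1/144 = 1/144
(3j)²=1/126 [(2 2 4; 2 -1 -1)], sign=-1
⇒ 4πI² = 5/49
I = (-1)√(5/49/(4π)) = -0.09011188

-0.090112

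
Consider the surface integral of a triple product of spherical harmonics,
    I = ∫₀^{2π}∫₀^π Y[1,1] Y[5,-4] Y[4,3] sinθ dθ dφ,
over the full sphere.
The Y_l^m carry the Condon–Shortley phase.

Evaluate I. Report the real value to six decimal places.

m-sum 0 ✓  L=10 even ✓  4≤4≤6 ✓
Π(2lᵢ+1) = 3×11×9 = 297
triangle coeff Δ(1,5,4) = 1/495
Σ_t [1,1]: t=1:−1/576 = -1/576
(3j)²=5/99 [(1 5 4; 0 0 0)], sign=-1
Σ_t [0,0]: t=0:+1/10080 = 1/10080
(3j)²=4/55 [(1 5 4; 1 -4 3)], sign=-1
⇒ 4πI² = 12/11
I = (+1)√(12/11/(4π)) = 0.29463840

0.294638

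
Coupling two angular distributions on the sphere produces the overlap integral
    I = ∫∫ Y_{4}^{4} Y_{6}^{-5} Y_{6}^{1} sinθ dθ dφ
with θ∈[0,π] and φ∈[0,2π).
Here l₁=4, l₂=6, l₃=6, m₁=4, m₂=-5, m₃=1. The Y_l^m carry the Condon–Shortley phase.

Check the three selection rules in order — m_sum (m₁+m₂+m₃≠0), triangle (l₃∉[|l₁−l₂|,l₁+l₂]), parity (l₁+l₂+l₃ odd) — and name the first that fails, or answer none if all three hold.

none

azimuthal sum: 4 − 5 + 1 = 0  ✓
2 ≤ 6 ≤ 10 (triangle on l)  ✓
L = 4 + 6 + 6 = 16 (even)  ✓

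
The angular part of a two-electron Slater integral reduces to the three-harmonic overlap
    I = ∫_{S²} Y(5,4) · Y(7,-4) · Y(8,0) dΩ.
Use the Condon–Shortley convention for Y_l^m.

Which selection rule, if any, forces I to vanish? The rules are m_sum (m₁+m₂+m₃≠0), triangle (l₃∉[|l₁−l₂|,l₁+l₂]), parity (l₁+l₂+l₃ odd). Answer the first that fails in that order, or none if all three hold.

Σmᵢ = 0  ✓
l₃∈[|l₁−l₂|,l₁+l₂]=[2,12], have l₃=8  ✓
Σlᵢ = 20 ⇒ even  ✓

none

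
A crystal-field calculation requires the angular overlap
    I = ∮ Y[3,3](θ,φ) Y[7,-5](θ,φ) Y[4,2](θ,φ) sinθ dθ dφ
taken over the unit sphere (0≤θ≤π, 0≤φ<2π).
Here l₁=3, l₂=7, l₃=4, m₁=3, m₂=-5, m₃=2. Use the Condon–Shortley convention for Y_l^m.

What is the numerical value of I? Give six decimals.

m-sum 0 ✓  L=14 even ✓  4≤4≤10 ✓
Π(2lᵢ+1) = 7×15×9 = 945
triangle coeff Δ(3,7,4) = 1/45045
Σ_t [3,3]: t=3:−1/20736 = -1/20736
(3j)²=35/1287 [(3 7 4; 0 0 0)], sign=-1
Σ_t [0,0]: t=0:+1/1036800 = 1/1036800
(3j)²=4/195 [(3 7 4; 3 -5 2)], sign=+1
⇒ 4πI² = 980/1859
I = (-1)√(980/1859/(4π)) = -0.20481814

-0.204818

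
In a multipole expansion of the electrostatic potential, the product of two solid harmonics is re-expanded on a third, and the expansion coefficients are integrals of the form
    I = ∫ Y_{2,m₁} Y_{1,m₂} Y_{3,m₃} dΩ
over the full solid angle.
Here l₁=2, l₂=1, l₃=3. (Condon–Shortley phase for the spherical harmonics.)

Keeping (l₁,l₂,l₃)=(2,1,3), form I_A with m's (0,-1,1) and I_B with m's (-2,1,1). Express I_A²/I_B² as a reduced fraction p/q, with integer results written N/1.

Shared (l₁,l₂,l₃)=(2,1,3): N and (l;000)² cancel in I_A²/I_B².
A: Δ = 0!·4!·2!/7! = 1/105; Racah Σ t=0..0: t=0:+1/8 = 1/8; ⇒ 3j(2 1 3; 0 -1 1)² = 2/35, sgn +1
B: Δ = 0!·4!·2!/7! = 1/105; Racah Σ t=0..0: t=0:+1/48 = 1/48; ⇒ 3j(2 1 3; -2 1 1)² = 1/105, sgn +1
I_A²/I_B² = (2/35)/(1/105) = 6/1

6/1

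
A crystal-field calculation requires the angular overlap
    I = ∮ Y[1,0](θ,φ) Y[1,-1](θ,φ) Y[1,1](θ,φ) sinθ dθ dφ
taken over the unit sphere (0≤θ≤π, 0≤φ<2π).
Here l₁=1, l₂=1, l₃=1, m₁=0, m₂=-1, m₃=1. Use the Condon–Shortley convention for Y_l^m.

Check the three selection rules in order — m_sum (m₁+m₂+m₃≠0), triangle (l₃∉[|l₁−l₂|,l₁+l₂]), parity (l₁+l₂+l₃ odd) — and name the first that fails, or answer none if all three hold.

m₁+m₂+m₃ = 0 − 1 + 1 = 0  ✓
triangle: |1−1|=0 ≤ l₃=1 ≤ 1+1=2  ✓
parity: l₁+l₂+l₃ = 3 is odd  ✗

parity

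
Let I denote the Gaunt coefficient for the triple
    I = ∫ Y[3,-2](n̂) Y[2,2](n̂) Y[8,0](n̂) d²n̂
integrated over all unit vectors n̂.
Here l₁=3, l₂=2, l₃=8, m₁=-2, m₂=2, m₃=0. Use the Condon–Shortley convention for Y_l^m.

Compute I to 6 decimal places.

|3−2|≤8≤3+2 violated ⇒ I = 0

0.000000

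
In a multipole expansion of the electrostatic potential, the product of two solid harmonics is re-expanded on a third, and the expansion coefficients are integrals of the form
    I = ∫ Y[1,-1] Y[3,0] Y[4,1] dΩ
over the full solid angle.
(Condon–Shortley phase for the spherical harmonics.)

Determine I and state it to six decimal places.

Rules hold: Σm=0, L=8 even, 2≤4≤4.
N = 3·7·9 = 189
Δ = 0!·2!·6!/9! = 1/252
Racah Σ t=0..0: t=0:+1/36 = 1/36
⇒ 3j(1 3 4; 0 0 0)² = 4/63, sgn +1
Racah Σ t=0..0: t=0:+1/72 = 1/72
⇒ 3j(1 3 4; -1 0 1)² = 5/126, sgn -1
4πI² = N·(3j₀)²·(3jₘ)² = 10/21
I = -1·√(0.47619/4π) = -0.19466390

-0.194664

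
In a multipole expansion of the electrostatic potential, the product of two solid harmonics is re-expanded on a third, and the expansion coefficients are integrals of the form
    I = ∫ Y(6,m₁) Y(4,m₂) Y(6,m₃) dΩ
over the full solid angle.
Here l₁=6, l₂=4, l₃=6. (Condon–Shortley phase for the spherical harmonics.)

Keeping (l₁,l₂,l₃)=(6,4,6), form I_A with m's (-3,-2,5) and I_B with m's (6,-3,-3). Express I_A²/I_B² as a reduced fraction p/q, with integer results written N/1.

Same 6,4,6: normalisation and zero-m 3j drop out of the ratio.
A: Δ: 4! 8! 4! / 17! → 1/15315300; sum: t=1:−1/1451520 t=2:+1/483840 = 1/725760; 3j²(6 4 6; -3 -2 5) = Δ·Π!·Σ² = 24/1547  (sign -1)
B: Δ: 4! 8! 4! / 17! → 1/15315300; sum: t=0:+1/5806080 = 1/5806080; 3j²(6 4 6; 6 -3 -3) = Δ·Π!·Σ² = 9/884  (sign -1)
I_A²/I_B² = (24/1547)/(9/884) = 32/21

32/21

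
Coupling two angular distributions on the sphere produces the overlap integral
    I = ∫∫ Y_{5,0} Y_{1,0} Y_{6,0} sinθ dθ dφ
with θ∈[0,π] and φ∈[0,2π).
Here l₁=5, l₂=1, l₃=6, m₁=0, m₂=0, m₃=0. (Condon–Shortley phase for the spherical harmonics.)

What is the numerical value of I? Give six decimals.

0.245154

Rules hold: Σm=0, L=12 even, 4≤6≤6.
N = 11·3·13 = 429
Δ = 0!·10!·2!/13! = 1/858
Racah Σ t=0..0: t=0:+1/14400 = 1/14400
⇒ 3j(5 1 6; 0 0 0)² = 6/143, sgn +1
(m-triple is (0,0,0) — same symbol as above.)
4πI² = N·(3j₀)²·(3jₘ)² = 108/143
I = +1·√(0.755245/4π) = 0.24515397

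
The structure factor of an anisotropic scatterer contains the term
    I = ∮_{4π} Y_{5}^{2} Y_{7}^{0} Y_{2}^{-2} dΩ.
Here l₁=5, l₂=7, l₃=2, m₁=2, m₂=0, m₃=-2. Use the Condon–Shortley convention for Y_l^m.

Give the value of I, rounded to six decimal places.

m-sum 0 ✓  L=14 even ✓  2≤2≤12 ✓
Π(2lᵢ+1) = 11×15×5 = 825
triangle coeff Δ(5,7,2) = 1/15015
Σ_t [5,5]: t=5:−1/57600 = -1/57600
(3j)²=21/715 [(5 7 2; 0 0 0)], sign=-1
Σ_t [3,3]: t=3:−1/725760 = -1/725760
(3j)²=1/429 [(5 7 2; 2 0 -2)], sign=-1
⇒ 4πI² = 105/1859
I = (+1)√(105/1859/(4π)) = 0.06704247

0.067042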